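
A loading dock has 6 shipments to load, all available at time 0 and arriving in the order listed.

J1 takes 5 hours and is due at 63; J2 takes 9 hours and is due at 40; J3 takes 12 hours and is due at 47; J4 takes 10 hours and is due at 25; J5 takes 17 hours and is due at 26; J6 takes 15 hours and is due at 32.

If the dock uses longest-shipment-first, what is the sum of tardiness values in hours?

LPT (decreasing processing time): J5 J6 J3 J4 J2 J1.
J5: 0→17, due 26, tardiness 0
J6: 17→32, due 32, tardiness 0
J3: 32→44, due 47, tardiness 0
J4: 44→54, due 25, tardiness 29
J2: 54→63, due 40, tardiness 23
J1: 63→68, due 63, tardiness 5
Sum = 0+0+0+29+23+5 = 57.

57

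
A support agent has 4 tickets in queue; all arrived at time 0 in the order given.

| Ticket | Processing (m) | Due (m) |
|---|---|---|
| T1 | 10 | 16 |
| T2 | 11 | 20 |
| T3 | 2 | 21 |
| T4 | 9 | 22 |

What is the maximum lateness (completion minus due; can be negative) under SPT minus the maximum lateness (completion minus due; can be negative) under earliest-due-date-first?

SPT (increasing processing time): T3 T4 T1 T2.
T3: 0→2, due 21, lateness -19
T4: 2→11, due 22, lateness -11
T1: 11→21, due 16, lateness 5
T2: 21→32, due 20, lateness 12
Maximum = 12.
EDD (increasing due date): T1 T2 T3 T4.
T1: 0→10, due 16, lateness -6
T2: 10→21, due 20, lateness 1
T3: 21→23, due 21, lateness 2
T4: 23→32, due 22, lateness 10
Maximum = 10.
Difference = 12 − 10 = 2.

2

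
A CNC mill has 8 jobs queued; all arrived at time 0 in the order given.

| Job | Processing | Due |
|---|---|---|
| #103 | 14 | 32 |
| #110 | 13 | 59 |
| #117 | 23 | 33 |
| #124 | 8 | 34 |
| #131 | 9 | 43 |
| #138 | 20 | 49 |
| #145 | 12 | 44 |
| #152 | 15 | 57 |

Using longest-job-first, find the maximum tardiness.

LPT (decreasing processing time): #117 #138 #152 #103 #110 #145 #131 #124.
#117: 0→23, due 33, tardiness 0
#138: 23→43, due 49, tardiness 0
#152: 43→58, due 57, tardiness 1
#103: 58→72, due 32, tardiness 40
#110: 72→85, due 59, tardiness 26
#145: 85→97, due 44, tardiness 53
#131: 97→106, due 43, tardiness 63
#124: 106→114, due 34, tardiness 80
Maximum = 80.

80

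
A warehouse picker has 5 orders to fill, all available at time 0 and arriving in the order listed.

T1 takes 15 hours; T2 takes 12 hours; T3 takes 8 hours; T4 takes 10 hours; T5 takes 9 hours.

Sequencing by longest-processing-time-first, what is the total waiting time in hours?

125

LPT (decreasing processing time): T1 T2 T4 T5 T3.
T1: waits 0, runs 0→15
T2: waits 15, runs 15→27
T4: waits 27, runs 27→37
T5: waits 37, runs 37→46
T3: waits 46, runs 46→54
Sum = 0+15+27+37+46 = 125.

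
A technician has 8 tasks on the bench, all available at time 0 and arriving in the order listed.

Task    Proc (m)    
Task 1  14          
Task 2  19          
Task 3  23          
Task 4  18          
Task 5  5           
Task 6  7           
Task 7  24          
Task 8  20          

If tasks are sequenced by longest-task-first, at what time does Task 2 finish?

LPT (decreasing processing time): Task 7 Task 3 Task 8 Task 2 Task 4 Task 1 Task 6 Task 5.
Task 7: 0→24
Task 3: 24→47
Task 8: 47→67
Task 2: 67→86

86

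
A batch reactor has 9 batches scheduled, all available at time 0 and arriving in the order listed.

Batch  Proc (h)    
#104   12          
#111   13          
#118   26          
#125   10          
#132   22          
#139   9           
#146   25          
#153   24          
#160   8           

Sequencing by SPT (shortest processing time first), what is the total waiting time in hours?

SPT (increasing processing time): #160 #139 #125 #104 #111 #132 #153 #146 #118.
#160: waits 0, runs 0→8
#139: waits 8, runs 8→17
#125: waits 17, runs 17→27
#104: waits 27, runs 27→39
#111: waits 39, runs 39→52
#132: waits 52, runs 52→74
#153: waits 74, runs 74→98
#146: waits 98, runs 98→123
#118: waits 123, runs 123→149
Sum = 0+8+17+27+39+52+74+98+123 = 438.

438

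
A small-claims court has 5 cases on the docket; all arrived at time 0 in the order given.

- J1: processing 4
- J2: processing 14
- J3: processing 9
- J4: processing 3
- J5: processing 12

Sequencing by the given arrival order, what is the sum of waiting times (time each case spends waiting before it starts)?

79

FIFO (arrival order): J1 J2 J3 J4 J5.
J1: waits 0, runs 0→4
J2: waits 4, runs 4→18
J3: waits 18, runs 18→27
J4: waits 27, runs 27→30
J5: waits 30, runs 30→42
Sum = 0+4+18+27+30 = 79.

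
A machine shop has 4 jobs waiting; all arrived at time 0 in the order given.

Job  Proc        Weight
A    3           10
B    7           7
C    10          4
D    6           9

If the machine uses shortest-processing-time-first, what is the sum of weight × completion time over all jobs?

327

SPT (increasing processing time): A D B C.
A: finishes 3, weight 10, w·C = 30
D: finishes 9, weight 9, w·C = 81
B: finishes 16, weight 7, w·C = 112
C: finishes 26, weight 4, w·C = 104
Sum = 30+81+112+104 = 327.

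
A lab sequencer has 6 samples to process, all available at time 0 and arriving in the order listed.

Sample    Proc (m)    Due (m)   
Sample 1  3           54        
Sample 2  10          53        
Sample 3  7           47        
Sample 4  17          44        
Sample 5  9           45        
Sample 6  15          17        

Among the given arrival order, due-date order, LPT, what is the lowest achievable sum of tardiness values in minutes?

13

FIFO (arrival order): Sample 1 Sample 2 Sample 3 Sample 4 Sample 5 Sample 6.
Sample 1: 0→3, due 54, tardiness 0
Sample 2: 3→13, due 53, tardiness 0
Sample 3: 13→20, due 47, tardiness 0
Sample 4: 20→37, due 44, tardiness 0
Sample 5: 37→46, due 45, tardiness 1
Sample 6: 46→61, due 17, tardiness 44
Sum = 0+0+0+0+1+44 = 45.
EDD (increasing due date): Sample 6 Sample 4 Sample 5 Sample 3 Sample 2 Sample 1.
Sample 6: 0→15, due 17, tardiness 0
Sample 4: 15→32, due 44, tardiness 0
Sample 5: 32→41, due 45, tardiness 0
Sample 3: 41→48, due 47, tardiness 1
Sample 2: 48→58, due 53, tardiness 5
Sample 1: 58→61, due 54, tardiness 7
Sum = 0+0+0+1+5+7 = 13.
LPT (decreasing processing time): Sample 4 Sample 6 Sample 2 Sample 5 Sample 3 Sample 1.
Sample 4: 0→17, due 44, tardiness 0
Sample 6: 17→32, due 17, tardiness 15
Sample 2: 32→42, due 53, tardiness 0
Sample 5: 42→51, due 45, tardiness 6
Sample 3: 51→58, due 47, tardiness 11
Sample 1: 58→61, due 54, tardiness 7
Sum = 0+15+0+6+11+7 = 39.
FIFO 45, EDD 13, LPT 39 → minimum 13.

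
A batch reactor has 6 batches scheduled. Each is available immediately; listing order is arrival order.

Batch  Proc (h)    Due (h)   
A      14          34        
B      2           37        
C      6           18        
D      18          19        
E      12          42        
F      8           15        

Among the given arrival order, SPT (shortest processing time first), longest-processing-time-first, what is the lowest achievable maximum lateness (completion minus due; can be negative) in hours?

40

FIFO (arrival order): A B C D E F.
A: 0→14, due 34, lateness -20
B: 14→16, due 37, lateness -21
C: 16→22, due 18, lateness 4
D: 22→40, due 19, lateness 21
E: 40→52, due 42, lateness 10
F: 52→60, due 15, lateness 45
Maximum = 45.
SPT (increasing processing time): B C F E A D.
B: 0→2, due 37, lateness -35
C: 2→8, due 18, lateness -10
F: 8→16, due 15, lateness 1
E: 16→28, due 42, lateness -14
A: 28→42, due 34, lateness 8
D: 42→60, due 19, lateness 41
Maximum = 41.
LPT (decreasing processing time): D A E F C B.
D: 0→18, due 19, lateness -1
A: 18→32, due 34, lateness -2
E: 32→44, due 42, lateness 2
F: 44→52, due 15, lateness 37
C: 52→58, due 18, lateness 40
B: 58→60, due 37, lateness 23
Maximum = 40.
FIFO 45, SPT 41, LPT 40 → minimum 40.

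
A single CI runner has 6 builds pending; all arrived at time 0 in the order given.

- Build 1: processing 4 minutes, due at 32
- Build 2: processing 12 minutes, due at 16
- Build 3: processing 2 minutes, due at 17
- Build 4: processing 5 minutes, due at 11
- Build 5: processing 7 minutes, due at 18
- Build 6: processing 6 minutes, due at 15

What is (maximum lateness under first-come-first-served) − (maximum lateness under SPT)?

1

FIFO (arrival order): Build 1 Build 2 Build 3 Build 4 Build 5 Build 6.
Build 1: 0→4, due 32, lateness -28
Build 2: 4→16, due 16, lateness 0
Build 3: 16→18, due 17, lateness 1
Build 4: 18→23, due 11, lateness 12
Build 5: 23→30, due 18, lateness 12
Build 6: 30→36, due 15, lateness 21
Maximum = 21.
SPT (increasing processing time): Build 3 Build 1 Build 4 Build 6 Build 5 Build 2.
Build 3: 0→2, due 17, lateness -15
Build 1: 2→6, due 32, lateness -26
Build 4: 6→11, due 11, lateness 0
Build 6: 11→17, due 15, lateness 2
Build 5: 17→24, due 18, lateness 6
Build 2: 24→36, due 16, lateness 20
Maximum = 20.
Difference = 21 − 20 = 1.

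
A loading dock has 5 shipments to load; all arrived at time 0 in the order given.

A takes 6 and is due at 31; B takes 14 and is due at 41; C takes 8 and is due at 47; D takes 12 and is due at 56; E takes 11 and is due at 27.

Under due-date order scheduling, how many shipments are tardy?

0

EDD (increasing due date): E A B C D.
E: 0→11, due 27, tardiness 0
A: 11→17, due 31, tardiness 0
B: 17→31, due 41, tardiness 0
C: 31→39, due 47, tardiness 0
D: 39→51, due 56, tardiness 0
Late shipments: 0.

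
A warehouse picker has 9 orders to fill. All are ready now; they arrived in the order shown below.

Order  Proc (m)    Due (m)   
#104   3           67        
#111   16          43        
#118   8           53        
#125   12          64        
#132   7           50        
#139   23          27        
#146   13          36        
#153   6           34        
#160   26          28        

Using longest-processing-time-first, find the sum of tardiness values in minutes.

336

LPT (decreasing processing time): #160 #139 #111 #146 #125 #118 #132 #153 #104.
#160: 0→26, due 28, tardiness 0
#139: 26→49, due 27, tardiness 22
#111: 49→65, due 43, tardiness 22
#146: 65→78, due 36, tardiness 42
#125: 78→90, due 64, tardiness 26
#118: 90→98, due 53, tardiness 45
#132: 98→105, due 50, tardiness 55
#153: 105→111, due 34, tardiness 77
#104: 111→114, due 67, tardiness 47
Sum = 0+22+22+42+26+45+55+77+47 = 336.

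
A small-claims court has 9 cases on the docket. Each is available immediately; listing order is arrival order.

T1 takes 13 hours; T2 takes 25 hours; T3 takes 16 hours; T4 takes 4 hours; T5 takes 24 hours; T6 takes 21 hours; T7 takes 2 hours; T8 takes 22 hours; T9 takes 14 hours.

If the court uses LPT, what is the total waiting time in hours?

LPT (decreasing processing time): T2 T5 T8 T6 T3 T9 T1 T4 T7.
T2: waits 0, runs 0→25
T5: waits 25, runs 25→49
T8: waits 49, runs 49→71
T6: waits 71, runs 71→92
T3: waits 92, runs 92→108
T9: waits 108, runs 108→122
T1: waits 122, runs 122→135
T4: waits 135, runs 135→139
T7: waits 139, runs 139→141
Sum = 0+25+49+71+92+108+122+135+139 = 741.

741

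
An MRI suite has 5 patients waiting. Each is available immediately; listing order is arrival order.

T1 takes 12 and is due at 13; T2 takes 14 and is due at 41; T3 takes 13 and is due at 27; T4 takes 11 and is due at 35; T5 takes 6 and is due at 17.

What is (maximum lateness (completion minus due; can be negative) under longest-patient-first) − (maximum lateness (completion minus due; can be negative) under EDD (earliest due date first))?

LPT (decreasing processing time): T2 T3 T1 T4 T5.
T2: 0→14, due 41, lateness -27
T3: 14→27, due 27, lateness 0
T1: 27→39, due 13, lateness 26
T4: 39→50, due 35, lateness 15
T5: 50→56, due 17, lateness 39
Maximum = 39.
EDD (increasing due date): T1 T5 T3 T4 T2.
T1: 0→12, due 13, lateness -1
T5: 12→18, due 17, lateness 1
T3: 18→31, due 27, lateness 4
T4: 31→42, due 35, lateness 7
T2: 42→56, due 41, lateness 15
Maximum = 15.
Difference = 39 − 15 = 24.

24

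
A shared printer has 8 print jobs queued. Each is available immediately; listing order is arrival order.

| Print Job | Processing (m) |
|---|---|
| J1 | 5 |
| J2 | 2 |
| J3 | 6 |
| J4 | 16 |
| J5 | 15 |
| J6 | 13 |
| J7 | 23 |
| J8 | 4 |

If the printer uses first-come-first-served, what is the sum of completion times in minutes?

319

FIFO (arrival order): J1 J2 J3 J4 J5 J6 J7 J8.
J1: 0→5
J2: 5→7
J3: 7→13
J4: 13→29
J5: 29→44
J6: 44→57
J7: 57→80
J8: 80→84
Sum = 5+7+13+29+44+57+80+84 = 319.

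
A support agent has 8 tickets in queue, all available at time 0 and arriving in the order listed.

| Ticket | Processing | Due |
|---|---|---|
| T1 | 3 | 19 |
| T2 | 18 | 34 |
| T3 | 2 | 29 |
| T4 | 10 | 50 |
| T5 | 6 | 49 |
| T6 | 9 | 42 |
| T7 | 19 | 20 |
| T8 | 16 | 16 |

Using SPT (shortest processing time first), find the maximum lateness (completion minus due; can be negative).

SPT (increasing processing time): T3 T1 T5 T6 T4 T8 T2 T7.
T3: 0→2, due 29, lateness -27
T1: 2→5, due 19, lateness -14
T5: 5→11, due 49, lateness -38
T6: 11→20, due 42, lateness -22
T4: 20→30, due 50, lateness -20
T8: 30→46, due 16, lateness 30
T2: 46→64, due 34, lateness 30
T7: 64→83, due 20, lateness 63
Maximum = 63.

63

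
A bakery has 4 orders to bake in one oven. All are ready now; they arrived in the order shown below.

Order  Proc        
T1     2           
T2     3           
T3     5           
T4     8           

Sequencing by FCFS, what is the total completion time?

FIFO (arrival order): T1 T2 T3 T4.
T1: 0→2
T2: 2→5
T3: 5→10
T4: 10→18
Sum = 2+5+10+18 = 35.

35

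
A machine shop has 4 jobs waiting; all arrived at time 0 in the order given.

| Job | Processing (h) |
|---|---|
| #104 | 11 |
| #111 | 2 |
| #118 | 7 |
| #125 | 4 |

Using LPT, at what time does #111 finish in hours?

24

LPT (decreasing processing time): #104 #118 #125 #111.
#104: 0→11
#118: 11→18
#125: 18→22
#111: 22→24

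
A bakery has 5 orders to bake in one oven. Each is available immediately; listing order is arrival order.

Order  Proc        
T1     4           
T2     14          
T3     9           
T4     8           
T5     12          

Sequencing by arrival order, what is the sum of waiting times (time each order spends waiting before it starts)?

84

FIFO (arrival order): T1 T2 T3 T4 T5.
T1: waits 0, runs 0→4
T2: waits 4, runs 4→18
T3: waits 18, runs 18→27
T4: waits 27, runs 27→35
T5: waits 35, runs 35→47
Sum = 0+4+18+27+35 = 84.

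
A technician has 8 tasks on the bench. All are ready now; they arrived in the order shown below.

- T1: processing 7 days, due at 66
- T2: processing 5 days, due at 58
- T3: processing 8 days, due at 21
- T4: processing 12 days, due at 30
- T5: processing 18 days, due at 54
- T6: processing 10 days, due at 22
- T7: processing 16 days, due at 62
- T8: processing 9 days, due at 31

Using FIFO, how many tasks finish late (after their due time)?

4

FIFO (arrival order): T1 T2 T3 T4 T5 T6 T7 T8.
T1: 0→7, due 66, tardiness 0
T2: 7→12, due 58, tardiness 0
T3: 12→20, due 21, tardiness 0
T4: 20→32, due 30, tardiness 2
T5: 32→50, due 54, tardiness 0
T6: 50→60, due 22, tardiness 38
T7: 60→76, due 62, tardiness 14
T8: 76→85, due 31, tardiness 54
Late tasks: 4.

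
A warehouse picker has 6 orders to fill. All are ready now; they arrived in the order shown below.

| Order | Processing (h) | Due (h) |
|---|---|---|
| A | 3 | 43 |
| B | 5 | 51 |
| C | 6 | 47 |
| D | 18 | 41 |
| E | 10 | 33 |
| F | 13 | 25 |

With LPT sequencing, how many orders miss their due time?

LPT (decreasing processing time): D F E C B A.
D: 0→18, due 41, tardiness 0
F: 18→31, due 25, tardiness 6
E: 31→41, due 33, tardiness 8
C: 41→47, due 47, tardiness 0
B: 47→52, due 51, tardiness 1
A: 52→55, due 43, tardiness 12
Late orders: 4.

4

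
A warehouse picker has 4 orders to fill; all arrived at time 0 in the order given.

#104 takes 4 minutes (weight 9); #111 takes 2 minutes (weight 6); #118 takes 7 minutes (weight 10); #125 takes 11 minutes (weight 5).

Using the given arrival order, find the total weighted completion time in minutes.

322

FIFO (arrival order): #104 #111 #118 #125.
#104: finishes 4, weight 9, w·C = 36
#111: finishes 6, weight 6, w·C = 36
#118: finishes 13, weight 10, w·C = 130
#125: finishes 24, weight 5, w·C = 120
Sum = 36+36+130+120 = 322.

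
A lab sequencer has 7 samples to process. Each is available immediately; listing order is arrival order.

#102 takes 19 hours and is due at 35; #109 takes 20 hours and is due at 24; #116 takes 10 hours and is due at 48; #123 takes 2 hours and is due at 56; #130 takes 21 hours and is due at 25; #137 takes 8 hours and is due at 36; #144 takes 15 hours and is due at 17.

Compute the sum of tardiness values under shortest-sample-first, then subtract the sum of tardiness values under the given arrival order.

SPT (increasing processing time): #123 #137 #116 #144 #102 #109 #130.
#123: 0→2, due 56, tardiness 0
#137: 2→10, due 36, tardiness 0
#116: 10→20, due 48, tardiness 0
#144: 20→35, due 17, tardiness 18
#102: 35→54, due 35, tardiness 19
#109: 54→74, due 24, tardiness 50
#130: 74→95, due 25, tardiness 70
Sum = 0+0+0+18+19+50+70 = 157.
FIFO (arrival order): #102 #109 #116 #123 #130 #137 #144.
#102: 0→19, due 35, tardiness 0
#109: 19→39, due 24, tardiness 15
#116: 39→49, due 48, tardiness 1
#123: 49→51, due 56, tardiness 0
#130: 51→72, due 25, tardiness 47
#137: 72→80, due 36, tardiness 44
#144: 80→95, due 17, tardiness 78
Sum = 0+15+1+0+47+44+78 = 185.
Difference = 157 − 185 = -28.

-28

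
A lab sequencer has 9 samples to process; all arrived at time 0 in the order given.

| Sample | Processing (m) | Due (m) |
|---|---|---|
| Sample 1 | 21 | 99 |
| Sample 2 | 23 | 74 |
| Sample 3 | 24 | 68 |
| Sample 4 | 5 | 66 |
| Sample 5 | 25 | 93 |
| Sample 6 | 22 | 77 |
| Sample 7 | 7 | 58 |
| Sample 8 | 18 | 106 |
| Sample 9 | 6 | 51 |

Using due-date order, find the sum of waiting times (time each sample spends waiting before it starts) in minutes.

EDD (increasing due date): Sample 9 Sample 7 Sample 4 Sample 3 Sample 2 Sample 6 Sample 5 Sample 1 Sample 8.
Sample 9: waits 0, runs 0→6
Sample 7: waits 6, runs 6→13
Sample 4: waits 13, runs 13→18
Sample 3: waits 18, runs 18→42
Sample 2: waits 42, runs 42→65
Sample 6: waits 65, runs 65→87
Sample 5: waits 87, runs 87→112
Sample 1: waits 112, runs 112→133
Sample 8: waits 133, runs 133→151
Sum = 0+6+13+18+42+65+87+112+133 = 476.

476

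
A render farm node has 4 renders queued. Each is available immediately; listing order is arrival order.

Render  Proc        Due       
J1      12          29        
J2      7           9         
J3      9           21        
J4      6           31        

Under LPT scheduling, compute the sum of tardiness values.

LPT (decreasing processing time): J1 J3 J2 J4.
J1: 0→12, due 29, tardiness 0
J3: 12→21, due 21, tardiness 0
J2: 21→28, due 9, tardiness 19
J4: 28→34, due 31, tardiness 3
Sum = 0+0+19+3 = 22.

22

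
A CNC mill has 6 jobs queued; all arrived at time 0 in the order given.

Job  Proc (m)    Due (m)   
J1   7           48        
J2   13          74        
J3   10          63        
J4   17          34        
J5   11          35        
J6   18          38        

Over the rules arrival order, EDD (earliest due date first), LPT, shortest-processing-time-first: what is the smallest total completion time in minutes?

227

FIFO (arrival order): J1 J2 J3 J4 J5 J6.
J1: 0→7
J2: 7→20
J3: 20→30
J4: 30→47
J5: 47→58
J6: 58→76
Sum = 7+20+30+47+58+76 = 238.
EDD (increasing due date): J4 J5 J6 J1 J3 J2.
J4: 0→17
J5: 17→28
J6: 28→46
J1: 46→53
J3: 53→63
J2: 63→76
Sum = 17+28+46+53+63+76 = 283.
LPT (decreasing processing time): J6 J4 J2 J5 J3 J1.
J6: 0→18
J4: 18→35
J2: 35→48
J5: 48→59
J3: 59→69
J1: 69→76
Sum = 18+35+48+59+69+76 = 305.
SPT (increasing processing time): J1 J3 J5 J2 J4 J6.
J1: 0→7
J3: 7→17
J5: 17→28
J2: 28→41
J4: 41→58
J6: 58→76
Sum = 7+17+28+41+58+76 = 227.
FIFO 238, EDD 283, LPT 305, SPT 227 → minimum 227.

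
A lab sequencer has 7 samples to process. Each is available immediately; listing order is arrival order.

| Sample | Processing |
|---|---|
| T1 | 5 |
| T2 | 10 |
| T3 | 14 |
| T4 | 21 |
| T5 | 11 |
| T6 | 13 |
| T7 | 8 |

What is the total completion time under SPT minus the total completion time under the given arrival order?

-51

SPT (increasing processing time): T1 T7 T2 T5 T6 T3 T4.
T1: 0→5
T7: 5→13
T2: 13→23
T5: 23→34
T6: 34→47
T3: 47→61
T4: 61→82
Sum = 5+13+23+34+47+61+82 = 265.
FIFO (arrival order): T1 T2 T3 T4 T5 T6 T7.
T1: 0→5
T2: 5→15
T3: 15→29
T4: 29→50
T5: 50→61
T6: 61→74
T7: 74→82
Sum = 5+15+29+50+61+74+82 = 316.
Difference = 265 − 316 = -51.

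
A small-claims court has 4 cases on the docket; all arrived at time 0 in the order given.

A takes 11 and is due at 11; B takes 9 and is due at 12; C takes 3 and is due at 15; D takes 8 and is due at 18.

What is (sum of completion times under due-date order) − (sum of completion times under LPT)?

EDD (increasing due date): A B C D.
A: 0→11
B: 11→20
C: 20→23
D: 23→31
Sum = 11+20+23+31 = 85.
LPT (decreasing processing time): A B D C.
A: 0→11
B: 11→20
D: 20→28
C: 28→31
Sum = 11+20+28+31 = 90.
Difference = 85 − 90 = -5.

-5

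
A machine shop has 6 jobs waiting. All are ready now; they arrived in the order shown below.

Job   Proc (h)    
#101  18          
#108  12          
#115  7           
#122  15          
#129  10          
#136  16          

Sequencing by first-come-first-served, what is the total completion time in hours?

FIFO (arrival order): #101 #108 #115 #122 #129 #136.
#101: 0→18
#108: 18→30
#115: 30→37
#122: 37→52
#129: 52→62
#136: 62→78
Sum = 18+30+37+52+62+78 = 277.

277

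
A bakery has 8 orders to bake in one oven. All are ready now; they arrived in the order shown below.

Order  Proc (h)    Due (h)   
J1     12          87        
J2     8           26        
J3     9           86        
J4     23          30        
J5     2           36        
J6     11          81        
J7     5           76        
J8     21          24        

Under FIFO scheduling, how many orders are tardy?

FIFO (arrival order): J1 J2 J3 J4 J5 J6 J7 J8.
J1: 0→12, due 87, tardiness 0
J2: 12→20, due 26, tardiness 0
J3: 20→29, due 86, tardiness 0
J4: 29→52, due 30, tardiness 22
J5: 52→54, due 36, tardiness 18
J6: 54→65, due 81, tardiness 0
J7: 65→70, due 76, tardiness 0
J8: 70→91, due 24, tardiness 67
Late orders: 3.

3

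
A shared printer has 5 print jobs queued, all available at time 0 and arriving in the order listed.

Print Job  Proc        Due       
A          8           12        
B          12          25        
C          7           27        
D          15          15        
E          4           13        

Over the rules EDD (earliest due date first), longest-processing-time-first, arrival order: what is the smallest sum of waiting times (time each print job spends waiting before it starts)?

EDD (increasing due date): A E D B C.
A: waits 0, runs 0→8
E: waits 8, runs 8→12
D: waits 12, runs 12→27
B: waits 27, runs 27→39
C: waits 39, runs 39→46
Sum = 0+8+12+27+39 = 86.
LPT (decreasing processing time): D B A C E.
D: waits 0, runs 0→15
B: waits 15, runs 15→27
A: waits 27, runs 27→35
C: waits 35, runs 35→42
E: waits 42, runs 42→46
Sum = 0+15+27+35+42 = 119.
FIFO (arrival order): A B C D E.
A: waits 0, runs 0→8
B: waits 8, runs 8→20
C: waits 20, runs 20→27
D: waits 27, runs 27→42
E: waits 42, runs 42→46
Sum = 0+8+20+27+42 = 97.
EDD 86, LPT 119, FIFO 97 → minimum 86.

86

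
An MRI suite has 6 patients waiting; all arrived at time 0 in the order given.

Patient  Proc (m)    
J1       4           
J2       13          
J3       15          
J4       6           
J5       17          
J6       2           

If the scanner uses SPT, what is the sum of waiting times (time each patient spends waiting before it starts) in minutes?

SPT (increasing processing time): J6 J1 J4 J2 J3 J5.
J6: waits 0, runs 0→2
J1: waits 2, runs 2→6
J4: waits 6, runs 6→12
J2: waits 12, runs 12→25
J3: waits 25, runs 25→40
J5: waits 40, runs 40→57
Sum = 0+2+6+12+25+40 = 85.

85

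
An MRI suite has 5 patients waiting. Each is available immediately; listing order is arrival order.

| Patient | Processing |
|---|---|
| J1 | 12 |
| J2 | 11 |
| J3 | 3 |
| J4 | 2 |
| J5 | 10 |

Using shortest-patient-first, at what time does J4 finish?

SPT (increasing processing time): J4 J3 J5 J2 J1.
J4: 0→2

2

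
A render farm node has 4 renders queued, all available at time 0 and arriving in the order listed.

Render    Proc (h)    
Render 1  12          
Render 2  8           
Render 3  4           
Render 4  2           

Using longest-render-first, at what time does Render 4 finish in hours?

26

LPT (decreasing processing time): Render 1 Render 2 Render 3 Render 4.
Render 1: 0→12
Render 2: 12→20
Render 3: 20→24
Render 4: 24→26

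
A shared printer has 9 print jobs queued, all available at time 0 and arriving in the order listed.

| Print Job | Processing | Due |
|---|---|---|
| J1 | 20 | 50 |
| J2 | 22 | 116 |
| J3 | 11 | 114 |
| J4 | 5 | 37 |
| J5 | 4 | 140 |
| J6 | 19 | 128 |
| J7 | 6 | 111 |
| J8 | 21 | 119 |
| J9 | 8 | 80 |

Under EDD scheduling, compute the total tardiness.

EDD (increasing due date): J4 J1 J9 J7 J3 J2 J8 J6 J5.
J4: 0→5, due 37, tardiness 0
J1: 5→25, due 50, tardiness 0
J9: 25→33, due 80, tardiness 0
J7: 33→39, due 111, tardiness 0
J3: 39→50, due 114, tardiness 0
J2: 50→72, due 116, tardiness 0
J8: 72→93, due 119, tardiness 0
J6: 93→112, due 128, tardiness 0
J5: 112→116, due 140, tardiness 0
Sum = 0+0+0+0+0+0+0+0+0 = 0.

0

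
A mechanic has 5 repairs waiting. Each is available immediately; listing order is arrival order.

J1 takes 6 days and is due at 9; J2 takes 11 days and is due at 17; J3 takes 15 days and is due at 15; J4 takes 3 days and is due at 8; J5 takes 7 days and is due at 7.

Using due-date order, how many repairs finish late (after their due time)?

4

EDD (increasing due date): J5 J4 J1 J3 J2.
J5: 0→7, due 7, tardiness 0
J4: 7→10, due 8, tardiness 2
J1: 10→16, due 9, tardiness 7
J3: 16→31, due 15, tardiness 16
J2: 31→42, due 17, tardiness 25
Late repairs: 4.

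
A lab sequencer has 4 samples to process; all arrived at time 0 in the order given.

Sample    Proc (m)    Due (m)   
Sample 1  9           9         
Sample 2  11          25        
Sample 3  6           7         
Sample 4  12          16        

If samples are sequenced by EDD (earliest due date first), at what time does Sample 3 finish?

EDD (increasing due date): Sample 3 Sample 1 Sample 4 Sample 2.
Sample 3: 0→6

6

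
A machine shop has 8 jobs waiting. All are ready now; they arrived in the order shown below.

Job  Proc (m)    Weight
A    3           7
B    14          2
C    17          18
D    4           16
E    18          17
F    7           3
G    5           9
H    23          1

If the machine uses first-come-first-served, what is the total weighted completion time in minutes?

FIFO (arrival order): A B C D E F G H.
A: finishes 3, weight 7, w·C = 21
B: finishes 17, weight 2, w·C = 34
C: finishes 34, weight 18, w·C = 612
D: finishes 38, weight 16, w·C = 608
E: finishes 56, weight 17, w·C = 952
F: finishes 63, weight 3, w·C = 189
G: finishes 68, weight 9, w·C = 612
H: finishes 91, weight 1, w·C = 91
Sum = 21+34+612+608+952+189+612+91 = 3119.

3119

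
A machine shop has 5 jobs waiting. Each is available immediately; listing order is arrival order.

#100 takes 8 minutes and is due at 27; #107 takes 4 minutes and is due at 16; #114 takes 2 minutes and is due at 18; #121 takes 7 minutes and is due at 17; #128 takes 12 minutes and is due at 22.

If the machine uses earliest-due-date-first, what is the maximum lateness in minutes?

EDD (increasing due date): #107 #121 #114 #128 #100.
#107: 0→4, due 16, lateness -12
#121: 4→11, due 17, lateness -6
#114: 11→13, due 18, lateness -5
#128: 13→25, due 22, lateness 3
#100: 25→33, due 27, lateness 6
Maximum = 6.

6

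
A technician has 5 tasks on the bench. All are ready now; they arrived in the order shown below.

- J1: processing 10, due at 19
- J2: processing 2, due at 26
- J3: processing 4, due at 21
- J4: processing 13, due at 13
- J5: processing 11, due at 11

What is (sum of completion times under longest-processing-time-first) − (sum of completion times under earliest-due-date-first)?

LPT (decreasing processing time): J4 J5 J1 J3 J2.
J4: 0→13
J5: 13→24
J1: 24→34
J3: 34→38
J2: 38→40
Sum = 13+24+34+38+40 = 149.
EDD (increasing due date): J5 J4 J1 J3 J2.
J5: 0→11
J4: 11→24
J1: 24→34
J3: 34→38
J2: 38→40
Sum = 11+24+34+38+40 = 147.
Difference = 149 − 147 = 2.

2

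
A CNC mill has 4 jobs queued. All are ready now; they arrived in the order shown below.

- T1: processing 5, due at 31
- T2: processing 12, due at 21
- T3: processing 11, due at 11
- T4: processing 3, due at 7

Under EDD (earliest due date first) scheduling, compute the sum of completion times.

74

EDD (increasing due date): T4 T3 T2 T1.
T4: 0→3
T3: 3→14
T2: 14→26
T1: 26→31
Sum = 3+14+26+31 = 74.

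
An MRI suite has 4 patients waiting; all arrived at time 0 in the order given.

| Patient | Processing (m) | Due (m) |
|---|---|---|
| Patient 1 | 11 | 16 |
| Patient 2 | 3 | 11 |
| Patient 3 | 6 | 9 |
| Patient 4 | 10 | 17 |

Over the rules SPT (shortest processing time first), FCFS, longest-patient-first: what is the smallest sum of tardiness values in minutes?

16

SPT (increasing processing time): Patient 2 Patient 3 Patient 4 Patient 1.
Patient 2: 0→3, due 11, tardiness 0
Patient 3: 3→9, due 9, tardiness 0
Patient 4: 9→19, due 17, tardiness 2
Patient 1: 19→30, due 16, tardiness 14
Sum = 0+0+2+14 = 16.
FIFO (arrival order): Patient 1 Patient 2 Patient 3 Patient 4.
Patient 1: 0→11, due 16, tardiness 0
Patient 2: 11→14, due 11, tardiness 3
Patient 3: 14→20, due 9, tardiness 11
Patient 4: 20→30, due 17, tardiness 13
Sum = 0+3+11+13 = 27.
LPT (decreasing processing time): Patient 1 Patient 4 Patient 3 Patient 2.
Patient 1: 0→11, due 16, tardiness 0
Patient 4: 11→21, due 17, tardiness 4
Patient 3: 21→27, due 9, tardiness 18
Patient 2: 27→30, due 11, tardiness 19
Sum = 0+4+18+19 = 41.
SPT 16, FIFO 27, LPT 41 → minimum 16.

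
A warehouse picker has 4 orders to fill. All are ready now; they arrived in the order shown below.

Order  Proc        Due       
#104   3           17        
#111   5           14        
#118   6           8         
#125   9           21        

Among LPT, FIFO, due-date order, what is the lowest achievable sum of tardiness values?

2

LPT (decreasing processing time): #125 #118 #111 #104.
#125: 0→9, due 21, tardiness 0
#118: 9→15, due 8, tardiness 7
#111: 15→20, due 14, tardiness 6
#104: 20→23, due 17, tardiness 6
Sum = 0+7+6+6 = 19.
FIFO (arrival order): #104 #111 #118 #125.
#104: 0→3, due 17, tardiness 0
#111: 3→8, due 14, tardiness 0
#118: 8→14, due 8, tardiness 6
#125: 14→23, due 21, tardiness 2
Sum = 0+0+6+2 = 8.
EDD (increasing due date): #118 #111 #104 #125.
#118: 0→6, due 8, tardiness 0
#111: 6→11, due 14, tardiness 0
#104: 11→14, due 17, tardiness 0
#125: 14→23, due 21, tardiness 2
Sum = 0+0+0+2 = 2.
LPT 19, FIFO 8, EDD 2 → minimum 2.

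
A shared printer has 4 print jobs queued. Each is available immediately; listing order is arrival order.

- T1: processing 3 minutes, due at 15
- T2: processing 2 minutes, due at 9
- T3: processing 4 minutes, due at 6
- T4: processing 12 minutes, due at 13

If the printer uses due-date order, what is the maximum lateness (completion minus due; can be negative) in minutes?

6

EDD (increasing due date): T3 T2 T4 T1.
T3: 0→4, due 6, lateness -2
T2: 4→6, due 9, lateness -3
T4: 6→18, due 13, lateness 5
T1: 18→21, due 15, lateness 6
Maximum = 6.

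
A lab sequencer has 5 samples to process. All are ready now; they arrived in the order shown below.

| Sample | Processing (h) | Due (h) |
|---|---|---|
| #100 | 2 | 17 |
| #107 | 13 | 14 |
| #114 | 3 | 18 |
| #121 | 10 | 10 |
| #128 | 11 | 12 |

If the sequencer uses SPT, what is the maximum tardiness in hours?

25

SPT (increasing processing time): #100 #114 #121 #128 #107.
#100: 0→2, due 17, tardiness 0
#114: 2→5, due 18, tardiness 0
#121: 5→15, due 10, tardiness 5
#128: 15→26, due 12, tardiness 14
#107: 26→39, due 14, tardiness 25
Maximum = 25.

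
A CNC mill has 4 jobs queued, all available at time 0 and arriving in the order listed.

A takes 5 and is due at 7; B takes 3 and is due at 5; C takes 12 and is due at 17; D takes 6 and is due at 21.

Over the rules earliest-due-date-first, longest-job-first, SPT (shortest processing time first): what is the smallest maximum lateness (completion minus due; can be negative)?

5

EDD (increasing due date): B A C D.
B: 0→3, due 5, lateness -2
A: 3→8, due 7, lateness 1
C: 8→20, due 17, lateness 3
D: 20→26, due 21, lateness 5
Maximum = 5.
LPT (decreasing processing time): C D A B.
C: 0→12, due 17, lateness -5
D: 12→18, due 21, lateness -3
A: 18→23, due 7, lateness 16
B: 23→26, due 5, lateness 21
Maximum = 21.
SPT (increasing processing time): B A D C.
B: 0→3, due 5, lateness -2
A: 3→8, due 7, lateness 1
D: 8→14, due 21, lateness -7
C: 14→26, due 17, lateness 9
Maximum = 9.
EDD 5, LPT 21, SPT 9 → minimum 5.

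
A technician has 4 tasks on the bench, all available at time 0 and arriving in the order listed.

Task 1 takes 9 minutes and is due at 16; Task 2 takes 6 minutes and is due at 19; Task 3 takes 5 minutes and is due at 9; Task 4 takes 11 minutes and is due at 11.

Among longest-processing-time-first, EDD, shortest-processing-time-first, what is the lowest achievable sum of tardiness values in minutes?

LPT (decreasing processing time): Task 4 Task 1 Task 2 Task 3.
Task 4: 0→11, due 11, tardiness 0
Task 1: 11→20, due 16, tardiness 4
Task 2: 20→26, due 19, tardiness 7
Task 3: 26→31, due 9, tardiness 22
Sum = 0+4+7+22 = 33.
EDD (increasing due date): Task 3 Task 4 Task 1 Task 2.
Task 3: 0→5, due 9, tardiness 0
Task 4: 5→16, due 11, tardiness 5
Task 1: 16→25, due 16, tardiness 9
Task 2: 25→31, due 19, tardiness 12
Sum = 0+5+9+12 = 26.
SPT (increasing processing time): Task 3 Task 2 Task 1 Task 4.
Task 3: 0→5, due 9, tardiness 0
Task 2: 5→11, due 19, tardiness 0
Task 1: 11→20, due 16, tardiness 4
Task 4: 20→31, due 11, tardiness 20
Sum = 0+0+4+20 = 24.
LPT 33, EDD 26, SPT 24 → minimum 24.

24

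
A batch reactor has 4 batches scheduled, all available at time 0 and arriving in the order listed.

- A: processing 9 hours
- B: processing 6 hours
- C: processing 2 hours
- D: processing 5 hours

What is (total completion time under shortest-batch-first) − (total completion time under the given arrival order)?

SPT (increasing processing time): C D B A.
C: 0→2
D: 2→7
B: 7→13
A: 13→22
Sum = 2+7+13+22 = 44.
FIFO (arrival order): A B C D.
A: 0→9
B: 9→15
C: 15→17
D: 17→22
Sum = 9+15+17+22 = 63.
Difference = 44 − 63 = -19.

-19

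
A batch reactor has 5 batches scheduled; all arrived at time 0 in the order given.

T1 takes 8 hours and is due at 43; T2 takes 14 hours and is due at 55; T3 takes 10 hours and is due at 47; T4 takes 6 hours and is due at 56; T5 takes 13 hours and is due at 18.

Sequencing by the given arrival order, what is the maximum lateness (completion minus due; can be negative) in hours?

33

FIFO (arrival order): T1 T2 T3 T4 T5.
T1: 0→8, due 43, lateness -35
T2: 8→22, due 55, lateness -33
T3: 22→32, due 47, lateness -15
T4: 32→38, due 56, lateness -18
T5: 38→51, due 18, lateness 33
Maximum = 33.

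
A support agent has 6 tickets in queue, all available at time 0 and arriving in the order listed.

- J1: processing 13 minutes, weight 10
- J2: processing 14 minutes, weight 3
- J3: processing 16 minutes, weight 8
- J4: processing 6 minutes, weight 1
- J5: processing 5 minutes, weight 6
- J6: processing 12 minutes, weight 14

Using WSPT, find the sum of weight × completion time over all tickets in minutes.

WSPT (decreasing weight/processing-time ratio): J5 J6 J1 J3 J2 J4.
J5: finishes 5, weight 6, w·C = 30
J6: finishes 17, weight 14, w·C = 238
J1: finishes 30, weight 10, w·C = 300
J3: finishes 46, weight 8, w·C = 368
J2: finishes 60, weight 3, w·C = 180
J4: finishes 66, weight 1, w·C = 66
Sum = 30+238+300+368+180+66 = 1182.

1182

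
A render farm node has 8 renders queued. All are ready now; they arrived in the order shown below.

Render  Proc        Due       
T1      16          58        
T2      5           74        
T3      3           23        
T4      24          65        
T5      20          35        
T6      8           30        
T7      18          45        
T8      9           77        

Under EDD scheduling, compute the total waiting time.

EDD (increasing due date): T3 T6 T5 T7 T1 T4 T2 T8.
T3: waits 0, runs 0→3
T6: waits 3, runs 3→11
T5: waits 11, runs 11→31
T7: waits 31, runs 31→49
T1: waits 49, runs 49→65
T4: waits 65, runs 65→89
T2: waits 89, runs 89→94
T8: waits 94, runs 94→103
Sum = 0+3+11+31+49+65+89+94 = 342.

342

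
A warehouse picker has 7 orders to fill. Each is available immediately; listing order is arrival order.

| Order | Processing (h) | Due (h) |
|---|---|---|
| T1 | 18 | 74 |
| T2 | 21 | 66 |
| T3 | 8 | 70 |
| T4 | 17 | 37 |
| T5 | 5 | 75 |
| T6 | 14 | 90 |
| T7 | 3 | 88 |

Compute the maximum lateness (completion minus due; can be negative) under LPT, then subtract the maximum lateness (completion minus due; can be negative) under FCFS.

LPT (decreasing processing time): T2 T1 T4 T6 T3 T5 T7.
T2: 0→21, due 66, lateness -45
T1: 21→39, due 74, lateness -35
T4: 39→56, due 37, lateness 19
T6: 56→70, due 90, lateness -20
T3: 70→78, due 70, lateness 8
T5: 78→83, due 75, lateness 8
T7: 83→86, due 88, lateness -2
Maximum = 19.
FIFO (arrival order): T1 T2 T3 T4 T5 T6 T7.
T1: 0→18, due 74, lateness -56
T2: 18→39, due 66, lateness -27
T3: 39→47, due 70, lateness -23
T4: 47→64, due 37, lateness 27
T5: 64→69, due 75, lateness -6
T6: 69→83, due 90, lateness -7
T7: 83→86, due 88, lateness -2
Maximum = 27.
Difference = 19 − 27 = -8.

-8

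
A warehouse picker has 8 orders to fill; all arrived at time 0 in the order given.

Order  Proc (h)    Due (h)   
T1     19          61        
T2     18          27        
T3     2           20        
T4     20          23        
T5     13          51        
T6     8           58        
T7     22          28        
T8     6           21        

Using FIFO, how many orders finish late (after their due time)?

FIFO (arrival order): T1 T2 T3 T4 T5 T6 T7 T8.
T1: 0→19, due 61, tardiness 0
T2: 19→37, due 27, tardiness 10
T3: 37→39, due 20, tardiness 19
T4: 39→59, due 23, tardiness 36
T5: 59→72, due 51, tardiness 21
T6: 72→80, due 58, tardiness 22
T7: 80→102, due 28, tardiness 74
T8: 102→108, due 21, tardiness 87
Late orders: 7.

7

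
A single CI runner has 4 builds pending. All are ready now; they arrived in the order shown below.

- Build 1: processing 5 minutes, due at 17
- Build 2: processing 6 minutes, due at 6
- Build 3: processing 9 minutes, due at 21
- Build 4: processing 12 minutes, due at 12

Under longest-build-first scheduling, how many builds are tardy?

2

LPT (decreasing processing time): Build 4 Build 3 Build 2 Build 1.
Build 4: 0→12, due 12, tardiness 0
Build 3: 12→21, due 21, tardiness 0
Build 2: 21→27, due 6, tardiness 21
Build 1: 27→32, due 17, tardiness 15
Late builds: 2.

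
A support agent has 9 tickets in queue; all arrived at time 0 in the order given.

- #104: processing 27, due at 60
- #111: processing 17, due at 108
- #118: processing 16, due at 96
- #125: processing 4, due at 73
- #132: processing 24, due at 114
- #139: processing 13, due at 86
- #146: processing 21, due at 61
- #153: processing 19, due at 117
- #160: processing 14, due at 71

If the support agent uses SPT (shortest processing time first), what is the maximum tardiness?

SPT (increasing processing time): #125 #139 #160 #118 #111 #153 #146 #132 #104.
#125: 0→4, due 73, tardiness 0
#139: 4→17, due 86, tardiness 0
#160: 17→31, due 71, tardiness 0
#118: 31→47, due 96, tardiness 0
#111: 47→64, due 108, tardiness 0
#153: 64→83, due 117, tardiness 0
#146: 83→104, due 61, tardiness 43
#132: 104→128, due 114, tardiness 14
#104: 128→155, due 60, tardiness 95
Maximum = 95.

95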